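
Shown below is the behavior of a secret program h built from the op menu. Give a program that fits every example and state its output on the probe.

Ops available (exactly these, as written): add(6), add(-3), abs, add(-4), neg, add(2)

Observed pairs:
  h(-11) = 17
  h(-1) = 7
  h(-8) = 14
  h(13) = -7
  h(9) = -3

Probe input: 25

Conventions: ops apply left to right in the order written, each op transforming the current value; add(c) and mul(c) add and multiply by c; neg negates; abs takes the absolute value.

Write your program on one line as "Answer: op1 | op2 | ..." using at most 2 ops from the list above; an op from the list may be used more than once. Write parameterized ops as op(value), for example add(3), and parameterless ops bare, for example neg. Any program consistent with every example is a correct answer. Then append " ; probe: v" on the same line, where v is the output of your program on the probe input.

neg | add(6) ; probe: -19

Check, running the answer program on each example:
  -11 -> 11 -> 17
  -1 -> 1 -> 7
  -8 -> 8 -> 14
  13 -> -13 -> -7
  9 -> -9 -> -3
  probe: 25 -> -25 -> -19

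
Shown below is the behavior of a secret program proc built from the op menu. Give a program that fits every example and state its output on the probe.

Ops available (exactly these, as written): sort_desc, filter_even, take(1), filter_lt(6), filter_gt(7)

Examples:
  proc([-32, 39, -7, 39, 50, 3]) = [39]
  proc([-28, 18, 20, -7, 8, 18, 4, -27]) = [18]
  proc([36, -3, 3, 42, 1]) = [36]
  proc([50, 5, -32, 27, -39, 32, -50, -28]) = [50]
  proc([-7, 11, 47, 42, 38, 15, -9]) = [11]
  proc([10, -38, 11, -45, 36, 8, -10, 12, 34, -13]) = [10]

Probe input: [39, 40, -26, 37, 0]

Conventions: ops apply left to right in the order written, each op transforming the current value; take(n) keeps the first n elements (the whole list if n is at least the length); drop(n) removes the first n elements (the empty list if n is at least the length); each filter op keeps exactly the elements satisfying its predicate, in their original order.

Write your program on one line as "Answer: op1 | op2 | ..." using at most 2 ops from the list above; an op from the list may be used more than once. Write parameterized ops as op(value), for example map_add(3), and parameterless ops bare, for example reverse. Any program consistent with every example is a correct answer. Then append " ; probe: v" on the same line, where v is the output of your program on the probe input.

filter_gt(7) | take(1) ; probe: [39]

Check, running the answer program on each example:
  [-32, 39, -7, 39, 50, 3] -> [39, 39, 50] -> [39]
  [-28, 18, 20, -7, 8, 18, 4, -27] -> [18, 20, 8, 18] -> [18]
  [36, -3, 3, 42, 1] -> [36, 42] -> [36]
  [50, 5, -32, 27, -39, 32, -50, -28] -> [50, 27, 32] -> [50]
  [-7, 11, 47, 42, 38, 15, -9] -> [11, 47, 42, 38, 15] -> [11]
  [10, -38, 11, -45, 36, 8, -10, 12, 34, -13] -> [10, 11, 36, 8, 12, 34] -> [10]
  probe: [39, 40, -26, 37, 0] -> [39, 40, 37] -> [39]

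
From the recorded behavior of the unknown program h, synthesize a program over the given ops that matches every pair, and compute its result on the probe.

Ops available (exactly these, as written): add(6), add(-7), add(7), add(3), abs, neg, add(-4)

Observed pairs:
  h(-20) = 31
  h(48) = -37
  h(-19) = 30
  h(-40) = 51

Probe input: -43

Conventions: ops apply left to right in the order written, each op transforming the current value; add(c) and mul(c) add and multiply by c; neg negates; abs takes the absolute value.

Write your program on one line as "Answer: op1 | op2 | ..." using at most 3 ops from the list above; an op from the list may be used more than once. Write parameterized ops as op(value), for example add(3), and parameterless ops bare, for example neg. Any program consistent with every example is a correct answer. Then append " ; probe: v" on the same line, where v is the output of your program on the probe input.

add(-4) | add(-7) | neg ; probe: 54

Check, running the answer program on each example:
  -20 -> -24 -> -31 -> 31
  48 -> 44 -> 37 -> -37
  -19 -> -23 -> -30 -> 30
  -40 -> -44 -> -51 -> 51
  probe: -43 -> -47 -> -54 -> 54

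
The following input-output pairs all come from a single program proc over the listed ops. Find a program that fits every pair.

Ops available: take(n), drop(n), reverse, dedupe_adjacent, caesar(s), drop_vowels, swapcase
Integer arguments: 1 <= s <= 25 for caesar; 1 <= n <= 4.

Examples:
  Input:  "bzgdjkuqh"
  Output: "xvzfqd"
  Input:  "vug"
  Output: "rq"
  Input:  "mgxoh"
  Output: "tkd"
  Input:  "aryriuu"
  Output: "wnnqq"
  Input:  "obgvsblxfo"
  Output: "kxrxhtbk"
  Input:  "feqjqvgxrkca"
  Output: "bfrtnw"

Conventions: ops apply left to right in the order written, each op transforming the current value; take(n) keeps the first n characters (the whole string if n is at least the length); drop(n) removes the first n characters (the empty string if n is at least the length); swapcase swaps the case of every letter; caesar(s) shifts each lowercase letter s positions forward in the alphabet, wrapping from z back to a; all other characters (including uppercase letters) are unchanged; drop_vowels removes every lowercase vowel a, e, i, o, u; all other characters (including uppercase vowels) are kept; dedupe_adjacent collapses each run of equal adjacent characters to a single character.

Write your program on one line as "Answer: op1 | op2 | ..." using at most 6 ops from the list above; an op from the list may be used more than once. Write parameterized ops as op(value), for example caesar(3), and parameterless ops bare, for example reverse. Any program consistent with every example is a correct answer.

caesar(24) | drop_vowels | caesar(17) | caesar(7) | drop_vowels

Check, running the answer program on each example:
  "bzgdjkuqh" -> "zxebhisof" -> "zxbhsf" -> "qosyjw" -> "xvzfqd" -> "xvzfqd"
  "vug" -> "tse" -> "ts" -> "kj" -> "rq" -> "rq"
  "mgxoh" -> "kevmf" -> "kvmf" -> "bmdw" -> "itkd" -> "tkd"
  "aryriuu" -> "ypwpgss" -> "ypwpgss" -> "pgngxjj" -> "wnuneqq" -> "wnnqq"
  "obgvsblxfo" -> "mzetqzjvdm" -> "mztqzjvdm" -> "dqkhqamud" -> "kxroxhtbk" -> "kxrxhtbk"
  "feqjqvgxrkca" -> "dcohotevpiay" -> "dchtvpy" -> "utykmgp" -> "bafrtnw" -> "bfrtnw"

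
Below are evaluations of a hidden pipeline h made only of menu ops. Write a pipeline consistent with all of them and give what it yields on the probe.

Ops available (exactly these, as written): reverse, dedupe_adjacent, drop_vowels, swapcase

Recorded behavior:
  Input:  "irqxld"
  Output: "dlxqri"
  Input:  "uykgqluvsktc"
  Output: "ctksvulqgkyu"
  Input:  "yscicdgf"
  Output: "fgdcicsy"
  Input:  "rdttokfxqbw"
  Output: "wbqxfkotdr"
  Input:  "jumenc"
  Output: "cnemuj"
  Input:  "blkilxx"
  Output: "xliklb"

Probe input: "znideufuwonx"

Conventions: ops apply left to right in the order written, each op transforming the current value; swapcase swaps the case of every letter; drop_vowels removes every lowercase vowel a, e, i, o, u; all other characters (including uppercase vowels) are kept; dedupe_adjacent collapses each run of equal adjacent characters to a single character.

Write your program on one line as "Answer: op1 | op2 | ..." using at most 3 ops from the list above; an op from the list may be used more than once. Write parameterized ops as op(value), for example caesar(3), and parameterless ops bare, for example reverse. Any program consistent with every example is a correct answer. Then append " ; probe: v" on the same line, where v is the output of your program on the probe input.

reverse | dedupe_adjacent ; probe: "xnowufuedinz"

Check, running the answer program on each example:
  "irqxld" -> "dlxqri" -> "dlxqri"
  "uykgqluvsktc" -> "ctksvulqgkyu" -> "ctksvulqgkyu"
  "yscicdgf" -> "fgdcicsy" -> "fgdcicsy"
  "rdttokfxqbw" -> "wbqxfkottdr" -> "wbqxfkotdr"
  "jumenc" -> "cnemuj" -> "cnemuj"
  "blkilxx" -> "xxliklb" -> "xliklb"
  probe: "znideufuwonx" -> "xnowufuedinz" -> "xnowufuedinz"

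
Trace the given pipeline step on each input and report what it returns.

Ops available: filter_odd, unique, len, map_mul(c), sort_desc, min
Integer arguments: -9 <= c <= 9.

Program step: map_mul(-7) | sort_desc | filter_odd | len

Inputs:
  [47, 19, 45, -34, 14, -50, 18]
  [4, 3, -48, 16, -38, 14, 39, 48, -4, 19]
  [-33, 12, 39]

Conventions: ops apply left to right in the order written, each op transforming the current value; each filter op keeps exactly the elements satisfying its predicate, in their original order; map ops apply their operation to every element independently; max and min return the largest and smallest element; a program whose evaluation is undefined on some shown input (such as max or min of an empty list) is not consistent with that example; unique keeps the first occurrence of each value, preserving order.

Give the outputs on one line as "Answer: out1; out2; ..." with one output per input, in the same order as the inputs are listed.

Execution, op by op:
  [47, 19, 45, -34, 14, -50, 18] -> [-329, -133, -315, 238, -98, 350, -126] -> [350, 238, -98, -126, -133, -315, -329] -> [-133, -315, -329] -> 3
  [4, 3, -48, 16, -38, 14, 39, 48, -4, 19] -> [-28, -21, 336, -112, 266, -98, -273, -336, 28, -133] -> [336, 266, 28, -21, -28, -98, -112, -133, -273, -336] -> [-21, -133, -273] -> 3
  [-33, 12, 39] -> [231, -84, -273] -> [231, -84, -273] -> [231, -273] -> 2

3; 3; 2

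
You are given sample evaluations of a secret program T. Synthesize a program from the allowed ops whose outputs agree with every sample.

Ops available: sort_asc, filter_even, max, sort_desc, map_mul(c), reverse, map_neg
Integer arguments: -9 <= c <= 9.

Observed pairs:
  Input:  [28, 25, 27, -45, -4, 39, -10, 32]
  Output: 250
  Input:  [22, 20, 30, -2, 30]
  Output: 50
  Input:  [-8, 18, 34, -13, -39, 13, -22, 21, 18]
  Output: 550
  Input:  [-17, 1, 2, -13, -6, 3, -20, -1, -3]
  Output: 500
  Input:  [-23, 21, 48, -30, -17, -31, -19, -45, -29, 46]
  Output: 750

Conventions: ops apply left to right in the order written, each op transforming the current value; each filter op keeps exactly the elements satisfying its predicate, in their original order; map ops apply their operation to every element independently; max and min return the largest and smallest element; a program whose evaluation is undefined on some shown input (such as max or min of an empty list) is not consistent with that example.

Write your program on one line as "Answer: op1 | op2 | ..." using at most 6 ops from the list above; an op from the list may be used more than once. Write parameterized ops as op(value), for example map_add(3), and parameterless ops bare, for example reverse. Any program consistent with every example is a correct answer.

filter_even | sort_desc | sort_asc | map_mul(-5) | map_mul(5) | max

Check, running the answer program on each example:
  [28, 25, 27, -45, -4, 39, -10, 32] -> [28, -4, -10, 32] -> [32, 28, -4, -10] -> [-10, -4, 28, 32] -> [50, 20, -140, -160] -> [250, 100, -700, -800] -> 250
  [22, 20, 30, -2, 30] -> [22, 20, 30, -2, 30] -> [30, 30, 22, 20, -2] -> [-2, 20, 22, 30, 30] -> [10, -100, -110, -150, -150] -> [50, -500, -550, -750, -750] -> 50
  [-8, 18, 34, -13, -39, 13, -22, 21, 18] -> [-8, 18, 34, -22, 18] -> [34, 18, 18, -8, -22] -> [-22, -8, 18, 18, 34] -> [110, 40, -90, -90, -170] -> [550, 200, -450, -450, -850] -> 550
  [-17, 1, 2, -13, -6, 3, -20, -1, -3] -> [2, -6, -20] -> [2, -6, -20] -> [-20, -6, 2] -> [100, 30, -10] -> [500, 150, -50] -> 500
  [-23, 21, 48, -30, -17, -31, -19, -45, -29, 46] -> [48, -30, 46] -> [48, 46, -30] -> [-30, 46, 48] -> [150, -230, -240] -> [750, -1150, -1200] -> 750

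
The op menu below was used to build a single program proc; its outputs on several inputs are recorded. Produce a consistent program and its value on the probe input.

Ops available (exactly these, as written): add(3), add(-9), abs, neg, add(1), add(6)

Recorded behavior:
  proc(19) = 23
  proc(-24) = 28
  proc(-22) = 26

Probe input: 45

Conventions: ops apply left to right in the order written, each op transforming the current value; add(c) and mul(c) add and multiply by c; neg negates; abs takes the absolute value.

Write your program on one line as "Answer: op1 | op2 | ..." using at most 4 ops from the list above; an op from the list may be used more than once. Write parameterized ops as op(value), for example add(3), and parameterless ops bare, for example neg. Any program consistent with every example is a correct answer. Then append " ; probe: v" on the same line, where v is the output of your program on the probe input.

abs | add(1) | add(3) ; probe: 49

Check, running the answer program on each example:
  19 -> 19 -> 20 -> 23
  -24 -> 24 -> 25 -> 28
  -22 -> 22 -> 23 -> 26
  probe: 45 -> 45 -> 46 -> 49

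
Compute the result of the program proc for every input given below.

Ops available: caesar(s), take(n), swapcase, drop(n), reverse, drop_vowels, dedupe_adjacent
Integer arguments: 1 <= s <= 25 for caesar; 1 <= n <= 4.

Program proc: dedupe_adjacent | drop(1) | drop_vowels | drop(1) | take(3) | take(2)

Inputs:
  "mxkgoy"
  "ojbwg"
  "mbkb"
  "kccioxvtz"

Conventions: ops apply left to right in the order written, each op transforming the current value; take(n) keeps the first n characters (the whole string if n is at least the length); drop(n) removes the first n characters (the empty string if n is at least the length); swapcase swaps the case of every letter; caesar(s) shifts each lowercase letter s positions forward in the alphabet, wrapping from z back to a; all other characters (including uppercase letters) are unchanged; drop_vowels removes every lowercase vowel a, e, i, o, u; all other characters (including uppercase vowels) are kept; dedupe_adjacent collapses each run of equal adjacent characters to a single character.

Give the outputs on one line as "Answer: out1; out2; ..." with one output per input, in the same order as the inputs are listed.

Execution, op by op:
  "mxkgoy" -> "mxkgoy" -> "xkgoy" -> "xkgy" -> "kgy" -> "kgy" -> "kg"
  "ojbwg" -> "ojbwg" -> "jbwg" -> "jbwg" -> "bwg" -> "bwg" -> "bw"
  "mbkb" -> "mbkb" -> "bkb" -> "bkb" -> "kb" -> "kb" -> "kb"
  "kccioxvtz" -> "kcioxvtz" -> "cioxvtz" -> "cxvtz" -> "xvtz" -> "xvt" -> "xv"

"kg"; "bw"; "kb"; "xv"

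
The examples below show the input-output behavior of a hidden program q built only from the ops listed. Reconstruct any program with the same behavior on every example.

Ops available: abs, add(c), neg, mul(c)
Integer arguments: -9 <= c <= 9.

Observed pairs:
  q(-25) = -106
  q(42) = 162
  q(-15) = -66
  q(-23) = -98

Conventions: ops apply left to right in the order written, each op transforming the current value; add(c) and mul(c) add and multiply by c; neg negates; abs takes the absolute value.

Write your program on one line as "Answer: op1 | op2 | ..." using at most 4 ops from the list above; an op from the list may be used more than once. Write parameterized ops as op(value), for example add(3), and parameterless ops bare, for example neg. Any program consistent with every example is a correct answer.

neg | mul(4) | neg | add(-6)

Check, running the answer program on each example:
  -25 -> 25 -> 100 -> -100 -> -106
  42 -> -42 -> -168 -> 168 -> 162
  -15 -> 15 -> 60 -> -60 -> -66
  -23 -> 23 -> 92 -> -92 -> -98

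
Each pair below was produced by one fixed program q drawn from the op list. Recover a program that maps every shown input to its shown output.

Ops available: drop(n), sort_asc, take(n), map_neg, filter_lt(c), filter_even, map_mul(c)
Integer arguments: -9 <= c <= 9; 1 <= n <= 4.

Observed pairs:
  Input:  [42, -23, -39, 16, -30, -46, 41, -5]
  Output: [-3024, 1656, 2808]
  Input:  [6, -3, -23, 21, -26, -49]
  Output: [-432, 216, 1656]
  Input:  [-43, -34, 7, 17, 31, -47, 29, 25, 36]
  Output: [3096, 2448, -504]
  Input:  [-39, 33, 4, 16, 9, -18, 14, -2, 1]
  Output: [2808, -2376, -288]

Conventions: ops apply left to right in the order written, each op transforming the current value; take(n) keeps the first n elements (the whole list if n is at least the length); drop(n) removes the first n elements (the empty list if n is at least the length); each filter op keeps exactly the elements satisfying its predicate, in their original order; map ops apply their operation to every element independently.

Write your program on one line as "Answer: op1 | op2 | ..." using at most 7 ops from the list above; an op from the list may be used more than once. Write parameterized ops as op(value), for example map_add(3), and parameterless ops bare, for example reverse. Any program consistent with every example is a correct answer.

take(3) | map_neg | map_mul(-6) | map_neg | map_mul(-6) | map_mul(-2)

Check, running the answer program on each example:
  [42, -23, -39, 16, -30, -46, 41, -5] -> [42, -23, -39] -> [-42, 23, 39] -> [252, -138, -234] -> [-252, 138, 234] -> [1512, -828, -1404] -> [-3024, 1656, 2808]
  [6, -3, -23, 21, -26, -49] -> [6, -3, -23] -> [-6, 3, 23] -> [36, -18, -138] -> [-36, 18, 138] -> [216, -108, -828] -> [-432, 216, 1656]
  [-43, -34, 7, 17, 31, -47, 29, 25, 36] -> [-43, -34, 7] -> [43, 34, -7] -> [-258, -204, 42] -> [258, 204, -42] -> [-1548, -1224, 252] -> [3096, 2448, -504]
  [-39, 33, 4, 16, 9, -18, 14, -2, 1] -> [-39, 33, 4] -> [39, -33, -4] -> [-234, 198, 24] -> [234, -198, -24] -> [-1404, 1188, 144] -> [2808, -2376, -288]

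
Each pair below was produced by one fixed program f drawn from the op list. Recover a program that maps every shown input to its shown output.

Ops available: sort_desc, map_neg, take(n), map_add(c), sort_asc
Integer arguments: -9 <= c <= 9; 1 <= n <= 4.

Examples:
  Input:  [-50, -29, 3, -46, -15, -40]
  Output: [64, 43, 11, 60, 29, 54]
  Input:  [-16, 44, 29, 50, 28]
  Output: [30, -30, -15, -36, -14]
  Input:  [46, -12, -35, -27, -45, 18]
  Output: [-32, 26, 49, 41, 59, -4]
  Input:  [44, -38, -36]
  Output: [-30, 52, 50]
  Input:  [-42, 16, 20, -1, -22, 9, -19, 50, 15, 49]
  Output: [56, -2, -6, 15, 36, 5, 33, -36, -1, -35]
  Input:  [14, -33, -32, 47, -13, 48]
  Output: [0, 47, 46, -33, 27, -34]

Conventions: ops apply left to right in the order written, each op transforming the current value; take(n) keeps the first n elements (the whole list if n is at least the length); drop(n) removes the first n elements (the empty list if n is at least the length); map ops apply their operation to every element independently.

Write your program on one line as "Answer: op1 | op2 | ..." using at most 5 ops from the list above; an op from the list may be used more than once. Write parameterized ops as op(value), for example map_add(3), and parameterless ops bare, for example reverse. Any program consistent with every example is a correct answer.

map_add(-2) | map_add(-7) | map_neg | map_add(5)

Check, running the answer program on each example:
  [-50, -29, 3, -46, -15, -40] -> [-52, -31, 1, -48, -17, -42] -> [-59, -38, -6, -55, -24, -49] -> [59, 38, 6, 55, 24, 49] -> [64, 43, 11, 60, 29, 54]
  [-16, 44, 29, 50, 28] -> [-18, 42, 27, 48, 26] -> [-25, 35, 20, 41, 19] -> [25, -35, -20, -41, -19] -> [30, -30, -15, -36, -14]
  [46, -12, -35, -27, -45, 18] -> [44, -14, -37, -29, -47, 16] -> [37, -21, -44, -36, -54, 9] -> [-37, 21, 44, 36, 54, -9] -> [-32, 26, 49, 41, 59, -4]
  [44, -38, -36] -> [42, -40, -38] -> [35, -47, -45] -> [-35, 47, 45] -> [-30, 52, 50]
  [-42, 16, 20, -1, -22, 9, -19, 50, 15, 49] -> [-44, 14, 18, -3, -24, 7, -21, 48, 13, 47] -> [-51, 7, 11, -10, -31, 0, -28, 41, 6, 40] -> [51, -7, -11, 10, 31, 0, 28, -41, -6, -40] -> [56, -2, -6, 15, 36, 5, 33, -36, -1, -35]
  [14, -33, -32, 47, -13, 48] -> [12, -35, -34, 45, -15, 46] -> [5, -42, -41, 38, -22, 39] -> [-5, 42, 41, -38, 22, -39] -> [0, 47, 46, -33, 27, -34]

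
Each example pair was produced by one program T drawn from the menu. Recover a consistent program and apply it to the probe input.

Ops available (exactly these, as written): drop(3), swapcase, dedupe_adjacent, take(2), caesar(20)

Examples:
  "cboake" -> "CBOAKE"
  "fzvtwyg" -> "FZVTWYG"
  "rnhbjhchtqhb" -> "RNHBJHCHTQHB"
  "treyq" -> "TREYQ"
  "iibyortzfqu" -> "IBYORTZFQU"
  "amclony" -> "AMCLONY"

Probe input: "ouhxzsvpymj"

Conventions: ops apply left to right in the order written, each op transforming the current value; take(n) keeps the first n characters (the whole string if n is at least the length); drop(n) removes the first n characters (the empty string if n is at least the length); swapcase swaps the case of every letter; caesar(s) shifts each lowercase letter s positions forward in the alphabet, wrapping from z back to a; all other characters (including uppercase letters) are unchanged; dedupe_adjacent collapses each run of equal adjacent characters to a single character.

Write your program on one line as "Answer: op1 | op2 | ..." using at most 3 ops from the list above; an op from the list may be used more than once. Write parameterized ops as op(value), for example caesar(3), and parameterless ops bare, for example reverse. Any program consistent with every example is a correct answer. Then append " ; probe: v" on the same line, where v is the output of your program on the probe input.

dedupe_adjacent | swapcase ; probe: "OUHXZSVPYMJ"

Check, running the answer program on each example:
  "cboake" -> "cboake" -> "CBOAKE"
  "fzvtwyg" -> "fzvtwyg" -> "FZVTWYG"
  "rnhbjhchtqhb" -> "rnhbjhchtqhb" -> "RNHBJHCHTQHB"
  "treyq" -> "treyq" -> "TREYQ"
  "iibyortzfqu" -> "ibyortzfqu" -> "IBYORTZFQU"
  "amclony" -> "amclony" -> "AMCLONY"
  probe: "ouhxzsvpymj" -> "ouhxzsvpymj" -> "OUHXZSVPYMJ"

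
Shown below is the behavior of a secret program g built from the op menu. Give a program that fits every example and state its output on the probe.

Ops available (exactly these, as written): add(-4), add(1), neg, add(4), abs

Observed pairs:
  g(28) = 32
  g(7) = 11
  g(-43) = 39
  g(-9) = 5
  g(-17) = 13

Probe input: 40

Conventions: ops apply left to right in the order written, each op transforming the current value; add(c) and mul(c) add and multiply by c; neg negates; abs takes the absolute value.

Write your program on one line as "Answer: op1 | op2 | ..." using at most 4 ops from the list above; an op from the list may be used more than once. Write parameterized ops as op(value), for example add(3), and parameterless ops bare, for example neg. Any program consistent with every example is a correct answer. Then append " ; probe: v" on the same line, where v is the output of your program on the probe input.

neg | add(-4) | abs ; probe: 44

Check, running the answer program on each example:
  28 -> -28 -> -32 -> 32
  7 -> -7 -> -11 -> 11
  -43 -> 43 -> 39 -> 39
  -9 -> 9 -> 5 -> 5
  -17 -> 17 -> 13 -> 13
  probe: 40 -> -40 -> -44 -> 44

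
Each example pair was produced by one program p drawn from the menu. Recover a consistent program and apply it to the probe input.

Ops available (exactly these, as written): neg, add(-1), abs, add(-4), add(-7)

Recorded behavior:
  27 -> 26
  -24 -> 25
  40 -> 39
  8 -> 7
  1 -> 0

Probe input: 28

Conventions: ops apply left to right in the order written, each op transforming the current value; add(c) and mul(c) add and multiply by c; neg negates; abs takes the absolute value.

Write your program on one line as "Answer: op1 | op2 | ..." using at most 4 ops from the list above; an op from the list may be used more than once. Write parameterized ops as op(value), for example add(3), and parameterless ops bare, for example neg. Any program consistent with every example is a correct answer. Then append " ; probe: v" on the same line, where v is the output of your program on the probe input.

add(-1) | neg | abs ; probe: 27

Check, running the answer program on each example:
  27 -> 26 -> -26 -> 26
  -24 -> -25 -> 25 -> 25
  40 -> 39 -> -39 -> 39
  8 -> 7 -> -7 -> 7
  1 -> 0 -> 0 -> 0
  probe: 28 -> 27 -> -27 -> 27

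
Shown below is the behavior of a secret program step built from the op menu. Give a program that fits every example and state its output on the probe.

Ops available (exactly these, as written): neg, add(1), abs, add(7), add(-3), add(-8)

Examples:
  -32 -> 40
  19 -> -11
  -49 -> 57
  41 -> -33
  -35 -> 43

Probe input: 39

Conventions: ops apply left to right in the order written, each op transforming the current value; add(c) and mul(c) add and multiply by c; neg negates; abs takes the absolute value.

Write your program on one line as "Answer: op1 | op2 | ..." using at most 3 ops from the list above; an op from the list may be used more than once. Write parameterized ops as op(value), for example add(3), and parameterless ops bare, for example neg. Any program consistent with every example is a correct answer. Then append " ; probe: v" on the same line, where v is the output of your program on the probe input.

neg | add(7) | add(1) ; probe: -31

Check, running the answer program on each example:
  -32 -> 32 -> 39 -> 40
  19 -> -19 -> -12 -> -11
  -49 -> 49 -> 56 -> 57
  41 -> -41 -> -34 -> -33
  -35 -> 35 -> 42 -> 43
  probe: 39 -> -39 -> -32 -> -31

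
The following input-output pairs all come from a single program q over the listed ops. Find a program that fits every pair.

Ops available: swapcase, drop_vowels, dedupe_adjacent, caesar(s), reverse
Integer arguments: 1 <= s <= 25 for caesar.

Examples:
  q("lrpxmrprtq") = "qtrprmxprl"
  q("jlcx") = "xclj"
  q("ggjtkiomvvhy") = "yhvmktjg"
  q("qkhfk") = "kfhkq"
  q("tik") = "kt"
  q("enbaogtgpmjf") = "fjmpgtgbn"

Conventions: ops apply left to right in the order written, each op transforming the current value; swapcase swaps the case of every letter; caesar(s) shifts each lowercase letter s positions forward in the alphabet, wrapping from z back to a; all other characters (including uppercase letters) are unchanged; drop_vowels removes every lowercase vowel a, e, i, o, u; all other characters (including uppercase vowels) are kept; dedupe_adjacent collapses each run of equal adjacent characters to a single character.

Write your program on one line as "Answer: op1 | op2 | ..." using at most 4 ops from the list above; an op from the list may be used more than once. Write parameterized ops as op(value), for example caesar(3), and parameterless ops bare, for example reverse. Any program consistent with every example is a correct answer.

dedupe_adjacent | reverse | drop_vowels

Check, running the answer program on each example:
  "lrpxmrprtq" -> "lrpxmrprtq" -> "qtrprmxprl" -> "qtrprmxprl"
  "jlcx" -> "jlcx" -> "xclj" -> "xclj"
  "ggjtkiomvvhy" -> "gjtkiomvhy" -> "yhvmoiktjg" -> "yhvmktjg"
  "qkhfk" -> "qkhfk" -> "kfhkq" -> "kfhkq"
  "tik" -> "tik" -> "kit" -> "kt"
  "enbaogtgpmjf" -> "enbaogtgpmjf" -> "fjmpgtgoabne" -> "fjmpgtgbn"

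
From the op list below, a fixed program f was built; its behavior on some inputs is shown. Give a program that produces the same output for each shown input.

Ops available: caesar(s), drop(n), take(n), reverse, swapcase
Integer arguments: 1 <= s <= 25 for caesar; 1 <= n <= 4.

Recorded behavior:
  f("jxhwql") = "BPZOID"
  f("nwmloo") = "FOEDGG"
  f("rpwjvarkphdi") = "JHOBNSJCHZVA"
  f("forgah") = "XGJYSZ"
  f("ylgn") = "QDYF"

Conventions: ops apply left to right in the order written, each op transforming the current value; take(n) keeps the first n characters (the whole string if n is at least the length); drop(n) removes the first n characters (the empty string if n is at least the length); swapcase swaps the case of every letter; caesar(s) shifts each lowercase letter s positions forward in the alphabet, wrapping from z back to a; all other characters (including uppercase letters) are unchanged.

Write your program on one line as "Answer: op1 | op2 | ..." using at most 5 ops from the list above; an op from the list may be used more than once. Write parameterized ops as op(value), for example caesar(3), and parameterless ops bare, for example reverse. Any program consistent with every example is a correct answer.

caesar(11) | reverse | caesar(7) | swapcase | reverse

Check, running the answer program on each example:
  "jxhwql" -> "uishbw" -> "wbhsiu" -> "diozpb" -> "DIOZPB" -> "BPZOID"
  "nwmloo" -> "yhxwzz" -> "zzwxhy" -> "ggdeof" -> "GGDEOF" -> "FOEDGG"
  "rpwjvarkphdi" -> "cahuglcvasot" -> "tosavclguhac" -> "avzhcjsnbohj" -> "AVZHCJSNBOHJ" -> "JHOBNSJCHZVA"
  "forgah" -> "qzcrls" -> "slrczq" -> "zsyjgx" -> "ZSYJGX" -> "XGJYSZ"
  "ylgn" -> "jwry" -> "yrwj" -> "fydq" -> "FYDQ" -> "QDYF"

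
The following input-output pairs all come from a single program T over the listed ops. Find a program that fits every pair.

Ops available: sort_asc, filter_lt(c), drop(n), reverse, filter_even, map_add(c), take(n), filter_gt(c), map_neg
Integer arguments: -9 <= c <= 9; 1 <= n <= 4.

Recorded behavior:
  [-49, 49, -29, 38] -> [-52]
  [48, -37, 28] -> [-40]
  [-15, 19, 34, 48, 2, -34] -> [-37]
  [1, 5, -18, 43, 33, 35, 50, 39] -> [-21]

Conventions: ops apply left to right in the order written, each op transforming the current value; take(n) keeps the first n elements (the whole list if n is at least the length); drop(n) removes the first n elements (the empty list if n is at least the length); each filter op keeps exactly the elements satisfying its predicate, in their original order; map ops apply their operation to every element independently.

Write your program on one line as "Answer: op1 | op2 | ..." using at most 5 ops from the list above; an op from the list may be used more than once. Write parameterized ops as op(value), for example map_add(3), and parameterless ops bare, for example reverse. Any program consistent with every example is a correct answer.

sort_asc | filter_lt(0) | map_add(-9) | map_add(6) | take(1)

Check, running the answer program on each example:
  [-49, 49, -29, 38] -> [-49, -29, 38, 49] -> [-49, -29] -> [-58, -38] -> [-52, -32] -> [-52]
  [48, -37, 28] -> [-37, 28, 48] -> [-37] -> [-46] -> [-40] -> [-40]
  [-15, 19, 34, 48, 2, -34] -> [-34, -15, 2, 19, 34, 48] -> [-34, -15] -> [-43, -24] -> [-37, -18] -> [-37]
  [1, 5, -18, 43, 33, 35, 50, 39] -> [-18, 1, 5, 33, 35, 39, 43, 50] -> [-18] -> [-27] -> [-21] -> [-21]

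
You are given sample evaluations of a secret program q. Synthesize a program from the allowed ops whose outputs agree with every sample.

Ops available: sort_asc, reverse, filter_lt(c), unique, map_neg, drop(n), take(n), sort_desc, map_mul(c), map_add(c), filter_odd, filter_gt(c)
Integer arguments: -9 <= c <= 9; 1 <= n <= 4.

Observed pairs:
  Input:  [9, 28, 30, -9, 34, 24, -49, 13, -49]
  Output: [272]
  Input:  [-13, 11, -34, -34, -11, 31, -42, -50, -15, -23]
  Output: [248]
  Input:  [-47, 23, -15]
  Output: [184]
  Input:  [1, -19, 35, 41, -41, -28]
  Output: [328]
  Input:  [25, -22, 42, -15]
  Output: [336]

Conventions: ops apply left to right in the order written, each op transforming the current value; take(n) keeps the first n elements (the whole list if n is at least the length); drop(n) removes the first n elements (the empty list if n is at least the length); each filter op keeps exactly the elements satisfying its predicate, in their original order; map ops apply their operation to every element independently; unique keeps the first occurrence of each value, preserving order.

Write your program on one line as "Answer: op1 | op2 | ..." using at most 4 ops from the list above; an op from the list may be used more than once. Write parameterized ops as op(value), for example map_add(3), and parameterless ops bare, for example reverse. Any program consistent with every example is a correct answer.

map_mul(8) | filter_gt(1) | sort_desc | take(1)

Check, running the answer program on each example:
  [9, 28, 30, -9, 34, 24, -49, 13, -49] -> [72, 224, 240, -72, 272, 192, -392, 104, -392] -> [72, 224, 240, 272, 192, 104] -> [272, 240, 224, 192, 104, 72] -> [272]
  [-13, 11, -34, -34, -11, 31, -42, -50, -15, -23] -> [-104, 88, -272, -272, -88, 248, -336, -400, -120, -184] -> [88, 248] -> [248, 88] -> [248]
  [-47, 23, -15] -> [-376, 184, -120] -> [184] -> [184] -> [184]
  [1, -19, 35, 41, -41, -28] -> [8, -152, 280, 328, -328, -224] -> [8, 280, 328] -> [328, 280, 8] -> [328]
  [25, -22, 42, -15] -> [200, -176, 336, -120] -> [200, 336] -> [336, 200] -> [336]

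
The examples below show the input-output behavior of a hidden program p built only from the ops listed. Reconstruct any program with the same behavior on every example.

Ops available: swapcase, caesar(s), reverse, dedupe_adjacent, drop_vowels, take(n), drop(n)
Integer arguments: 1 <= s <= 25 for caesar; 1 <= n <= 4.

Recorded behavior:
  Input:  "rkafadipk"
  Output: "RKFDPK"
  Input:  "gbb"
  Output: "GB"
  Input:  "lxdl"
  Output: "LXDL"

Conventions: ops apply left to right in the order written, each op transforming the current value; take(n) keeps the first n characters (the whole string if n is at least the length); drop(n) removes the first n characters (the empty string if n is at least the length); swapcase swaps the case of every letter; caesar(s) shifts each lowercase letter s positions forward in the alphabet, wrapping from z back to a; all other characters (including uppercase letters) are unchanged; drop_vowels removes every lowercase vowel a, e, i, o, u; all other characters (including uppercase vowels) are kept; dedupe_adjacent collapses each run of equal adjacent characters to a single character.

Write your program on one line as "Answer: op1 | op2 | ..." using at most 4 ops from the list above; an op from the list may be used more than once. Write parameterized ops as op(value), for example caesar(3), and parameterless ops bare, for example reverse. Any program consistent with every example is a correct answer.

dedupe_adjacent | drop_vowels | swapcase

Check, running the answer program on each example:
  "rkafadipk" -> "rkafadipk" -> "rkfdpk" -> "RKFDPK"
  "gbb" -> "gb" -> "gb" -> "GB"
  "lxdl" -> "lxdl" -> "lxdl" -> "LXDL"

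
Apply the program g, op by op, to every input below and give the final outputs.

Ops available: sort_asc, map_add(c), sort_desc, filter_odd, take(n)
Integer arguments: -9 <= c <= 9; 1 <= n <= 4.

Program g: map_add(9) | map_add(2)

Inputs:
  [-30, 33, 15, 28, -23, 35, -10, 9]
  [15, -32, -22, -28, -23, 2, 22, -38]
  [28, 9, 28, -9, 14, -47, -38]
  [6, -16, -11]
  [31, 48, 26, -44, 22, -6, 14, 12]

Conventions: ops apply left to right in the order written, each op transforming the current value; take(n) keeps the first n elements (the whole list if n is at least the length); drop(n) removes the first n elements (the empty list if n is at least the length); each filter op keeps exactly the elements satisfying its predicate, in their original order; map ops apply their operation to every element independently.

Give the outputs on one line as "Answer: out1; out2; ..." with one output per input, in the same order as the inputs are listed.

Execution, op by op:
  [-30, 33, 15, 28, -23, 35, -10, 9] -> [-21, 42, 24, 37, -14, 44, -1, 18] -> [-19, 44, 26, 39, -12, 46, 1, 20]
  [15, -32, -22, -28, -23, 2, 22, -38] -> [24, -23, -13, -19, -14, 11, 31, -29] -> [26, -21, -11, -17, -12, 13, 33, -27]
  [28, 9, 28, -9, 14, -47, -38] -> [37, 18, 37, 0, 23, -38, -29] -> [39, 20, 39, 2, 25, -36, -27]
  [6, -16, -11] -> [15, -7, -2] -> [17, -5, 0]
  [31, 48, 26, -44, 22, -6, 14, 12] -> [40, 57, 35, -35, 31, 3, 23, 21] -> [42, 59, 37, -33, 33, 5, 25, 23]

[-19, 44, 26, 39, -12, 46, 1, 20]; [26, -21, -11, -17, -12, 13, 33, -27]; [39, 20, 39, 2, 25, -36, -27]; [17, -5, 0]; [42, 59, 37, -33, 33, 5, 25, 23]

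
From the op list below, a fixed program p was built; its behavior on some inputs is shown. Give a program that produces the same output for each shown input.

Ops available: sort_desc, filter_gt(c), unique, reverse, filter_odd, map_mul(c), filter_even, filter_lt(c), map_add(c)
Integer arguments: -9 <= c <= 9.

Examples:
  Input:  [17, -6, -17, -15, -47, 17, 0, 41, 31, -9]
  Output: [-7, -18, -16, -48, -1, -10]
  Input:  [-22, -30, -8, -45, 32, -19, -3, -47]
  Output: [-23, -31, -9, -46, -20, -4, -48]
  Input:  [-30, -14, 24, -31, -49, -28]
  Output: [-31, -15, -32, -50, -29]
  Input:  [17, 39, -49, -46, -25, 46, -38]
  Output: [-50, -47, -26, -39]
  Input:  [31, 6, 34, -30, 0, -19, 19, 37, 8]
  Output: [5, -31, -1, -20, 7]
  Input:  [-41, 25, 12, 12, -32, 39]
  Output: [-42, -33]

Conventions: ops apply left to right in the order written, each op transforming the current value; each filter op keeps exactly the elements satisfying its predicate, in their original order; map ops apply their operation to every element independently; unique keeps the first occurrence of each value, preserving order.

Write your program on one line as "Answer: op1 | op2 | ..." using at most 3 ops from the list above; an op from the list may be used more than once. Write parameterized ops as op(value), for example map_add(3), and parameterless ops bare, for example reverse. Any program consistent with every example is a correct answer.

unique | map_add(-1) | filter_lt(8)

Check, running the answer program on each example:
  [17, -6, -17, -15, -47, 17, 0, 41, 31, -9] -> [17, -6, -17, -15, -47, 0, 41, 31, -9] -> [16, -7, -18, -16, -48, -1, 40, 30, -10] -> [-7, -18, -16, -48, -1, -10]
  [-22, -30, -8, -45, 32, -19, -3, -47] -> [-22, -30, -8, -45, 32, -19, -3, -47] -> [-23, -31, -9, -46, 31, -20, -4, -48] -> [-23, -31, -9, -46, -20, -4, -48]
  [-30, -14, 24, -31, -49, -28] -> [-30, -14, 24, -31, -49, -28] -> [-31, -15, 23, -32, -50, -29] -> [-31, -15, -32, -50, -29]
  [17, 39, -49, -46, -25, 46, -38] -> [17, 39, -49, -46, -25, 46, -38] -> [16, 38, -50, -47, -26, 45, -39] -> [-50, -47, -26, -39]
  [31, 6, 34, -30, 0, -19, 19, 37, 8] -> [31, 6, 34, -30, 0, -19, 19, 37, 8] -> [30, 5, 33, -31, -1, -20, 18, 36, 7] -> [5, -31, -1, -20, 7]
  [-41, 25, 12, 12, -32, 39] -> [-41, 25, 12, -32, 39] -> [-42, 24, 11, -33, 38] -> [-42, -33]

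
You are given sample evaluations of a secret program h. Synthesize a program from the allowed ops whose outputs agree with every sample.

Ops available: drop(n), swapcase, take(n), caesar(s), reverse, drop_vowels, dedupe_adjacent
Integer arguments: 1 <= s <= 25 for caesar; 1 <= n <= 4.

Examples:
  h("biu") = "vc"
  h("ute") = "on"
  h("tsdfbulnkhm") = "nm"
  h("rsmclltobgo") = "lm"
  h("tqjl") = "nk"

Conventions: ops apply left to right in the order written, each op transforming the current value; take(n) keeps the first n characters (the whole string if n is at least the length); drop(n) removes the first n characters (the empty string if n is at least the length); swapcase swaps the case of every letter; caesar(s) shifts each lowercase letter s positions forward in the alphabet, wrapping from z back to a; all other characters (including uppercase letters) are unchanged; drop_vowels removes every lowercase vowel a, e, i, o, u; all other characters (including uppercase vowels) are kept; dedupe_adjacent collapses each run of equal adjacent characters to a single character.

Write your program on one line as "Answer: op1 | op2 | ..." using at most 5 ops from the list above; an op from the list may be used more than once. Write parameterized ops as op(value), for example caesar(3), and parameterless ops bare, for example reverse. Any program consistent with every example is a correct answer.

dedupe_adjacent | caesar(12) | caesar(8) | take(2)

Check, running the answer program on each example:
  "biu" -> "biu" -> "nug" -> "vco" -> "vc"
  "ute" -> "ute" -> "gfq" -> "ony" -> "on"
  "tsdfbulnkhm" -> "tsdfbulnkhm" -> "feprngxzwty" -> "nmxzvofhebg" -> "nm"
  "rsmclltobgo" -> "rsmcltobgo" -> "deyoxfansa" -> "lmgwfnivai" -> "lm"
  "tqjl" -> "tqjl" -> "fcvx" -> "nkdf" -> "nk"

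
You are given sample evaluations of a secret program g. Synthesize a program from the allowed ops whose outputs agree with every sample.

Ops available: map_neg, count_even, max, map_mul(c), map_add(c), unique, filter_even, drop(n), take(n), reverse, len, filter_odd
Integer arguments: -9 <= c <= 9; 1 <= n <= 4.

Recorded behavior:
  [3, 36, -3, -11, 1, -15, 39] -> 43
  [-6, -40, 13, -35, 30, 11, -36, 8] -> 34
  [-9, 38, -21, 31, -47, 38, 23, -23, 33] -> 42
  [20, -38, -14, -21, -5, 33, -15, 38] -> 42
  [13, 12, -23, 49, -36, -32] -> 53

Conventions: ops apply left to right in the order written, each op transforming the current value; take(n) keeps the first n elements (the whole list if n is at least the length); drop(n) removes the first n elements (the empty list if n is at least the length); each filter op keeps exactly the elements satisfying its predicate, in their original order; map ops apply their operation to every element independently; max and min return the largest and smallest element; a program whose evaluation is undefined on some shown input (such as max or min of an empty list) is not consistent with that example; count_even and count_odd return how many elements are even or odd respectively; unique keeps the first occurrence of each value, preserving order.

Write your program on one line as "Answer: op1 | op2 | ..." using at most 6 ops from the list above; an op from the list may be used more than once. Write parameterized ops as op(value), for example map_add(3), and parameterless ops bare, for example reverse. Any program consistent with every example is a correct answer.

map_add(8) | map_add(-4) | reverse | unique | max

Check, running the answer program on each example:
  [3, 36, -3, -11, 1, -15, 39] -> [11, 44, 5, -3, 9, -7, 47] -> [7, 40, 1, -7, 5, -11, 43] -> [43, -11, 5, -7, 1, 40, 7] -> [43, -11, 5, -7, 1, 40, 7] -> 43
  [-6, -40, 13, -35, 30, 11, -36, 8] -> [2, -32, 21, -27, 38, 19, -28, 16] -> [-2, -36, 17, -31, 34, 15, -32, 12] -> [12, -32, 15, 34, -31, 17, -36, -2] -> [12, -32, 15, 34, -31, 17, -36, -2] -> 34
  [-9, 38, -21, 31, -47, 38, 23, -23, 33] -> [-1, 46, -13, 39, -39, 46, 31, -15, 41] -> [-5, 42, -17, 35, -43, 42, 27, -19, 37] -> [37, -19, 27, 42, -43, 35, -17, 42, -5] -> [37, -19, 27, 42, -43, 35, -17, -5] -> 42
  [20, -38, -14, -21, -5, 33, -15, 38] -> [28, -30, -6, -13, 3, 41, -7, 46] -> [24, -34, -10, -17, -1, 37, -11, 42] -> [42, -11, 37, -1, -17, -10, -34, 24] -> [42, -11, 37, -1, -17, -10, -34, 24] -> 42
  [13, 12, -23, 49, -36, -32] -> [21, 20, -15, 57, -28, -24] -> [17, 16, -19, 53, -32, -28] -> [-28, -32, 53, -19, 16, 17] -> [-28, -32, 53, -19, 16, 17] -> 53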